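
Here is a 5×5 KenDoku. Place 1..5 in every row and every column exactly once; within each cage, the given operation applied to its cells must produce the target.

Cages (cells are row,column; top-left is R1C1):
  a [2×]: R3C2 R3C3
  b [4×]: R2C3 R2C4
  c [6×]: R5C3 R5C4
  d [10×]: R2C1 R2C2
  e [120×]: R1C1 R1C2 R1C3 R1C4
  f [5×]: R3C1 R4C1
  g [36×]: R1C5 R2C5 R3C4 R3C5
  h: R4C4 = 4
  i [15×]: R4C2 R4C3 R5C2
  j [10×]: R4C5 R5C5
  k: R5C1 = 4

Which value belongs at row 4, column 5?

2

The 4 cells of cage g must have product 36, which forces R3C4 = 3.
Cage h is given, leaving R4C4 = 4.
Cage k is a single given cell, which forces R5C1 = 4.
Column 4 now contains 3, so R5C4 = 2.
Row 5 already has 2; hence R5C5 = 5.
2 is placed in column 4; hence R1C4 = 5.
Cage b's pair has product 4, leaving R2C3 = 4.
4 is placed in column 4; hence R2C4 = 1.
Row 2 already has 1; hence R2C5 = 3.
Column 5 already has 5, leaving R4C5 = 2.
Row 5 already has 2, leaving R5C3 = 3.
Cage e needs product 120, leaving R1C1 = 3.
Cage e needs product 120, so R1C2 = 4.
Column 3 already has 3, which forces R1C3 = 2.
4 is placed in row 1, which forces R1C5 = 1.
2 is placed in column 3, which forces R3C3 = 1.
1 is placed in column 5; hence R3C5 = 4.
Cage i needs product 15, so R4C2 = 3.
Cage i has product 15, so R4C3 = 5.
3 is placed in row 5, leaving R5C2 = 1.
1 is placed in row 3; hence R3C1 = 5.
1 is placed in row 3, which forces R3C2 = 2.
Row 4 now contains 5, which forces R4C1 = 1.
Column 1 already has 5, leaving R2C1 = 2.
Column 2 already has 2, so R2C2 = 5.
Completed grid: 3 4 2 5 1 / 2 5 4 1 3 / 5 2 1 3 4 / 1 3 5 4 2 / 4 1 3 2 5.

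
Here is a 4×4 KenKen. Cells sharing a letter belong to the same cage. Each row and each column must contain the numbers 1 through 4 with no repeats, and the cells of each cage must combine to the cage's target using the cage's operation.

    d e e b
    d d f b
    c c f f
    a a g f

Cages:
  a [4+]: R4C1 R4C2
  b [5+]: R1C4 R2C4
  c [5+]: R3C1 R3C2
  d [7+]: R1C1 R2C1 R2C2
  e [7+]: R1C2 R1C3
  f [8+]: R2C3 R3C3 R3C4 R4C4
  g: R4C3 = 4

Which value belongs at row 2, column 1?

G is a freebie; hence R4C3 = 4.
Cage e needs two cells with sum 7; hence R1C2 = 4.
Column 3 already has 4; hence R1C3 = 3.
The only place for 2 in row 4 is R4C4.
2 is placed in column 4, leaving R1C4 = 1.
Cage b's pair has sum 5, which forces R2C4 = 4.
Cage f has sum 8, which forces R3C4 = 3.
Row 1 already has 1, so R1C1 = 2.
Row 2 already has 4, which forces R2C1 = 3.
Cage d has sum 7, so R2C2 = 2.
Row 2 already has 2, which forces R2C3 = 1.
The two cells of cage c must have sum 5, which forces R3C1 = 4.
Cage c's pair has sum 5, which forces R3C2 = 1.
Column 3 now contains 1, so R3C3 = 2.
3 is placed in column 1, leaving R4C1 = 1.
Column 2 already has 1; hence R4C2 = 3.
Filled in: 2 4 3 1 / 3 2 1 4 / 4 1 2 3 / 1 3 4 2.

3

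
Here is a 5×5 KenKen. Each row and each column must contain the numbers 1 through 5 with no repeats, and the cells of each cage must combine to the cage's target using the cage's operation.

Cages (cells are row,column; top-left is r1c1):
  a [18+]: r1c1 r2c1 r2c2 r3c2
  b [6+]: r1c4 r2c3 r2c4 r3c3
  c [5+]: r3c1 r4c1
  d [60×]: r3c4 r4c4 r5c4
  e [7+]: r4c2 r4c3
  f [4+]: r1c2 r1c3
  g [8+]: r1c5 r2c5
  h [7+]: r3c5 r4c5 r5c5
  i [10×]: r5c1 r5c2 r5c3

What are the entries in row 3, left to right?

The only place for 2 in row 1 is r1c4.
Cage b has sum 6, leaving r2c3 = 2.
2 is placed in column 4, which forces r2c4 = 1.
Cage b needs sum 6; hence r3c3 = 1.
Column 3 already has 1, leaving r5c3 = 5.
The two cells of cage f must have sum 4, leaving r1c2 = 1.
Column 3 already has 1; hence r1c3 = 3.
Row 1 now contains 3, which forces r1c5 = 5.
Column 5 now contains 5, leaving r2c5 = 3.
Column 3 already has 3; hence r4c3 = 4.
Column 2 already has 1; hence r5c2 = 2.
5 is placed in row 1, so r1c1 = 4.
The 4 cells of cage a must have sum 18, so r2c1 = 5.
The 4 cells of cage a must have sum 18, so r2c2 = 4.
Cage a has sum 18, so r3c2 = 5.
4 is placed in row 4; hence r4c2 = 3.
3 is placed in row 4, which forces r4c4 = 5.
Row 5 now contains 2, which forces r5c1 = 1.
1 is placed in row 5; hence r5c5 = 4.
The two cells of cage c must have sum 5, leaving r3c1 = 3.
Cage d needs product 60, which forces r3c4 = 4.
Column 5 already has 4; hence r3c5 = 2.
Column 1 now contains 1, leaving r4c1 = 2.
Cage h has sum 7, which forces r4c5 = 1.
4 is placed in row 5, which forces r5c4 = 3.
The full grid is 4 1 3 2 5 / 5 4 2 1 3 / 3 5 1 4 2 / 2 3 4 5 1 / 1 2 5 3 4.

3 5 1 4 2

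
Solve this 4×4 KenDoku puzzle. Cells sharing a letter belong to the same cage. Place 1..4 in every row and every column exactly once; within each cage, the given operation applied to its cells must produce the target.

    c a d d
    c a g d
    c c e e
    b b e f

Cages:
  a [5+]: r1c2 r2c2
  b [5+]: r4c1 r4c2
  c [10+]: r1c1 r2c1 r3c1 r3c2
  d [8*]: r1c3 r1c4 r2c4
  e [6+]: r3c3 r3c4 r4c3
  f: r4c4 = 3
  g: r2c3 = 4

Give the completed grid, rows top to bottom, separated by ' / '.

G is a freebie; hence r2c3 = 4.
F is a freebie; hence r4c4 = 3.
The 3 cells of cage d must have product 8, which forces r1c4 = 4.
The 3 cells of cage e must have sum 6, which forces r3c3 = 3.
The only place for 2 in row 4 is r4c3.
Column 3 already has 2, leaving r1c3 = 1.
The 3 cells of cage d must have product 8, leaving r2c4 = 2.
Cage e has sum 6; hence r3c4 = 1.
The 4 cells of cage c must have sum 10, leaving r1c1 = 3.
Cage a needs two cells with sum 5, leaving r1c2 = 2.
Cage c needs sum 10, so r2c1 = 1.
Row 2 now contains 2, so r2c2 = 3.
Column 2 already has 2, so r3c2 = 4.
1 is placed in column 1, so r4c1 = 4.
Column 2 now contains 4, leaving r4c2 = 1.
Row 3 already has 4; hence r3c1 = 2.

3 2 1 4 / 1 3 4 2 / 2 4 3 1 / 4 1 2 3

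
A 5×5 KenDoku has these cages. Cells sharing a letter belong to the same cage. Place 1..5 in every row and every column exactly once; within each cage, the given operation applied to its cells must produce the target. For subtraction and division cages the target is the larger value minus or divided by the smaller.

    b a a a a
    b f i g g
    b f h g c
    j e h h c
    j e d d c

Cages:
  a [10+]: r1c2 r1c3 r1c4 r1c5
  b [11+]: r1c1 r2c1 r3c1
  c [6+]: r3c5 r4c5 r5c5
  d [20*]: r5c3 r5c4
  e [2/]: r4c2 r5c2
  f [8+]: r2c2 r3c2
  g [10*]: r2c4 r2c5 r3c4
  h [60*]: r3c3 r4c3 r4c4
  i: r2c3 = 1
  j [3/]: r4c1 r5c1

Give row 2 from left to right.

Cage i is a single given cell; hence r2c3 = 1.
Cage g needs product 10, leaving r3c4 = 1.
In row 1, 5 can only go at r1c1, so r1c1 = 5.
The only place for 3 in row 2 is r2c2.
3 is placed in column 2, leaving r3c2 = 5.
The only place for 4 in row 2 is r2c1.
Column 1 now contains 4; hence r3c1 = 2.
Row 3 now contains 2, so r3c5 = 3.
3 is placed in row 3, leaving r3c3 = 4.
Column 3 already has 4; hence r5c3 = 5.
Row 5 now contains 5; hence r5c4 = 4.
Column 3 already has 5; hence r4c3 = 3.
The 3 cells of cage h must have product 60; hence r4c4 = 5.
3 is placed in column 3, so r1c3 = 2.
The 4 cells of cage a must have sum 10, which forces r1c4 = 3.
5 is placed in column 4; hence r2c4 = 2.
Cage g needs product 10; hence r2c5 = 5.
Row 4 now contains 3, which forces r4c1 = 1.
Row 4 now contains 1, so r4c5 = 2.
The two cells of cage j must have quotient 3; hence r5c1 = 3.
Column 5 already has 2, so r5c5 = 1.
Cage a needs sum 10; hence r1c2 = 1.
Column 5 now contains 1, leaving r1c5 = 4.
Row 4 now contains 2, which forces r4c2 = 4.
1 is placed in row 5, so r5c2 = 2.
The full grid is 5 1 2 3 4 / 4 3 1 2 5 / 2 5 4 1 3 / 1 4 3 5 2 / 3 2 5 4 1.

4 3 1 2 5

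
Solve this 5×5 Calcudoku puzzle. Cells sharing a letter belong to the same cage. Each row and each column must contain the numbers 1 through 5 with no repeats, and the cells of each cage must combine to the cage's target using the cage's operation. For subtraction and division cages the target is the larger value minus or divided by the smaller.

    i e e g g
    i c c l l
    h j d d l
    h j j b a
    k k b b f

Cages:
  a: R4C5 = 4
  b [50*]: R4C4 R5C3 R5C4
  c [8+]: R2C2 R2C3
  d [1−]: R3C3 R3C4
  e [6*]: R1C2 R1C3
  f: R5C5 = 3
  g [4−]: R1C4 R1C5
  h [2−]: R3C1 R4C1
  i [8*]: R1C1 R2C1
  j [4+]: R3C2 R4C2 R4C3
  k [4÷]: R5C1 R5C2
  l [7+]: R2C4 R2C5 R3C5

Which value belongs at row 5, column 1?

The 3 cells of cage j must have sum 4, which forces R3C2 = 1.
Cage j needs sum 4, so R4C2 = 2.
The 3 cells of cage j must have sum 4, leaving R4C3 = 1.
Cage b needs product 50, leaving R4C4 = 5.
Cage a is a single given cell; hence R4C5 = 4.
1 is placed in column 2, leaving R5C2 = 4.
Cage b has product 50, leaving R5C3 = 5.
Cage b needs product 50, which forces R5C4 = 2.
F is a freebie, which forces R5C5 = 3.
Column 2 now contains 2; hence R1C2 = 3.
The two cells of cage e must have product 6; hence R1C3 = 2.
Column 4 already has 5, which forces R1C4 = 1.
Cage g needs two cells with difference 4, which forces R1C5 = 5.
Cage c needs two cells with sum 8, so R2C2 = 5.
5 is placed in column 3, so R2C3 = 3.
The 3 cells of cage l must have sum 7, which forces R2C4 = 4.
Cage l needs sum 7, so R2C5 = 1.
Cage h needs two cells with difference 2, so R3C1 = 5.
Column 3 now contains 3; hence R3C3 = 4.
Column 4 already has 4, so R3C4 = 3.
Column 5 already has 3, leaving R3C5 = 2.
4 is placed in row 4, leaving R4C1 = 3.
4 is placed in row 5; hence R5C1 = 1.
2 is placed in row 1, which forces R1C1 = 4.
4 is placed in row 2; hence R2C1 = 2.
Completed grid: 4 3 2 1 5 / 2 5 3 4 1 / 5 1 4 3 2 / 3 2 1 5 4 / 1 4 5 2 3.

1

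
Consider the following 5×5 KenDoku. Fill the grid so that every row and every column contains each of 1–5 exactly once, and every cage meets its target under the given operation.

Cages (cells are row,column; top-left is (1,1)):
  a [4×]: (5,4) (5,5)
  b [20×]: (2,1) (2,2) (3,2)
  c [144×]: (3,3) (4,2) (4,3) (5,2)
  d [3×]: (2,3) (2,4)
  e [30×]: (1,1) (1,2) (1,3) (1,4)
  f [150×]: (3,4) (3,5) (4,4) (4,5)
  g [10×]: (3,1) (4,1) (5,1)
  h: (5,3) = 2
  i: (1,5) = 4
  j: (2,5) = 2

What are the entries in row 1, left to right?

I is a freebie; hence (1,5) = 4.
Cage j is given, so (2,5) = 2.
Cage h is a single given cell, leaving (5,3) = 2.
Column 5 already has 4, leaving (5,5) = 1.
Row 5 now contains 1, leaving (5,1) = 5.
Row 5 now contains 1, so (5,4) = 4.
Cage c has product 144; hence (3,3) = 4.
Cage c needs product 144, which forces (4,2) = 4.
The 4 cells of cage c must have product 144; hence (4,3) = 3.
Row 4 now contains 3, which forces (4,5) = 5.
Row 5 now contains 4, which forces (5,2) = 3.
Cage b needs product 20, so (2,1) = 4.
Column 3 now contains 3, so (2,3) = 1.
Cage d needs two cells with product 3, which forces (2,4) = 3.
Cage f has product 150, leaving (3,4) = 5.
Column 5 now contains 5, so (3,5) = 3.
Row 4 now contains 5, leaving (4,4) = 2.
Cage e has product 30, so (1,1) = 3.
Cage e has product 30, which forces (1,2) = 2.
Column 3 now contains 1, so (1,3) = 5.
Column 4 already has 2, so (1,4) = 1.
Row 2 already has 1, leaving (2,2) = 5.
Cage g needs product 10, which forces (3,1) = 2.
Row 3 already has 5, which forces (3,2) = 1.
Row 4 now contains 2, so (4,1) = 1.
Completed grid: 3 2 5 1 4 / 4 5 1 3 2 / 2 1 4 5 3 / 1 4 3 2 5 / 5 3 2 4 1.

3 2 5 1 4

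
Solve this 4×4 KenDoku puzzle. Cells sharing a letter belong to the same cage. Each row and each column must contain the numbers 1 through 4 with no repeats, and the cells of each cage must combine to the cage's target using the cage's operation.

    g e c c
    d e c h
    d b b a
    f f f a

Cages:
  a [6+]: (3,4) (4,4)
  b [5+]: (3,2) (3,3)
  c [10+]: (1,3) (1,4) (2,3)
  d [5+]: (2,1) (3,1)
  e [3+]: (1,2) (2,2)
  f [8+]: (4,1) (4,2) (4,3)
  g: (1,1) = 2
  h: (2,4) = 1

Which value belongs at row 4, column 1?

3

G is a freebie; hence (1,1) = 2.
2 is placed in row 1, so (1,2) = 1.
2 is placed in row 1, so (1,3) = 4.
Row 1 now contains 4, so (1,4) = 3.
1 is placed in column 2; hence (2,2) = 2.
Column 3 already has 4; hence (2,3) = 3.
Cage h is a single given cell; hence (2,4) = 1.
3 is placed in column 3, which forces (4,3) = 1.
Row 2 already has 1; hence (2,1) = 4.
Cage d needs two cells with sum 5, which forces (3,1) = 1.
Cage b's pair has sum 5, which forces (3,2) = 3.
1 is placed in column 3; hence (3,3) = 2.
Row 3 already has 2, which forces (3,4) = 4.
Column 1 already has 4, so (4,1) = 3.
Column 2 now contains 3, which forces (4,2) = 4.
Column 4 already has 4, leaving (4,4) = 2.
Completed grid: 2 1 4 3 / 4 2 3 1 / 1 3 2 4 / 3 4 1 2.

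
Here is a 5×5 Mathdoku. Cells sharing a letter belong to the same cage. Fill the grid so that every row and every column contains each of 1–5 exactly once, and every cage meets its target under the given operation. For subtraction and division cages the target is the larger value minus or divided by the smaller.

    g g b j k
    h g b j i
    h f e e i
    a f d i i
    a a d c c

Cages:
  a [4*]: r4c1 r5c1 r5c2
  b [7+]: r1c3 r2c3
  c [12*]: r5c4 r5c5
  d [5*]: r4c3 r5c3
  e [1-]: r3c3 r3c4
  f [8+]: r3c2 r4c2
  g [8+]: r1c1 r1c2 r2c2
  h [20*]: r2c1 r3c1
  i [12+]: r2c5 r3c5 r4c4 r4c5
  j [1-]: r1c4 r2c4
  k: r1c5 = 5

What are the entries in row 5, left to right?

1 2 5 4 3

Cage k is a single given cell, which forces r1c5 = 5.
In row 5, 2 can only go at r5c2, so r5c2 = 2.
Cage a needs product 4; hence r4c1 = 2.
Cage a has product 4; hence r5c1 = 1.
1 is placed in row 5, leaving r5c3 = 5.
5 is placed in column 3, so r4c3 = 1.
Row 1 needs a 2, and only r1c4 is open for it.
Row 1 needs a 1, and only r1c2 is open for it.
Row 2 needs a 2, and only r2c5 is open for it.
Cage i needs sum 12, which forces r4c5 = 4.
Column 5 now contains 4, so r5c5 = 3.
3 is placed in column 5; hence r3c5 = 1.
Cage i has sum 12, so r4c4 = 5.
Row 5 already has 3, leaving r5c4 = 4.
Cage f's pair has sum 8, which forces r3c2 = 5.
4 is placed in column 4; hence r3c4 = 3.
5 is placed in row 4, so r4c2 = 3.
Cage g has sum 8, so r1c1 = 3.
Row 1 now contains 3, which forces r1c3 = 4.
Cage h's pair has product 20; hence r2c1 = 5.
Column 2 now contains 3, so r2c2 = 4.
4 is placed in column 3, which forces r2c3 = 3.
Column 4 now contains 3, so r2c4 = 1.
Row 3 now contains 5, leaving r3c1 = 4.
4 is placed in column 3, leaving r3c3 = 2.
The full grid is 3 1 4 2 5 / 5 4 3 1 2 / 4 5 2 3 1 / 2 3 1 5 4 / 1 2 5 4 3.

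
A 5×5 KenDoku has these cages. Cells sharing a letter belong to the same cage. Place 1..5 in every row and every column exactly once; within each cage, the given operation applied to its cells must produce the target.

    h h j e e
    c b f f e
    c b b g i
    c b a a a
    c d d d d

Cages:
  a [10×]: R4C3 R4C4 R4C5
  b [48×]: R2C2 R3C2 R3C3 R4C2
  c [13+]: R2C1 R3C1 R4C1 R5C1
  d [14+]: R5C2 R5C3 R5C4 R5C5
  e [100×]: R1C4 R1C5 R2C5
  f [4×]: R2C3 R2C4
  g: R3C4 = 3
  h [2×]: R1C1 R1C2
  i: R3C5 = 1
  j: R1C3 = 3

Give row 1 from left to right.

2 1 3 5 4

Cage j is a single given cell, leaving R1C3 = 3.
Cage e needs product 100, leaving R1C4 = 5.
Cage e has product 100, which forces R1C5 = 4.
The 3 cells of cage e must have product 100, leaving R2C5 = 5.
G is a freebie, which forces R3C4 = 3.
Cage i is given; hence R3C5 = 1.
1 is placed in column 5, leaving R4C5 = 2.
Column 5 already has 2, leaving R5C5 = 3.
Cage b has product 48, which forces R2C2 = 2.
Row 3 already has 1, so R3C2 = 4.
The 4 cells of cage b must have product 48, which forces R3C3 = 2.
The 4 cells of cage b must have product 48, which forces R4C2 = 3.
Cage a has product 10, which forces R4C3 = 5.
Row 4 now contains 2, leaving R4C4 = 1.
Column 2 now contains 4, leaving R5C2 = 5.
5 is placed in column 3, which forces R5C3 = 4.
4 is placed in row 5; hence R5C4 = 2.
Cage h needs two cells with product 2; hence R1C1 = 2.
Column 2 already has 2, so R1C2 = 1.
Cage c has sum 13; hence R2C1 = 3.
Column 3 now contains 4, leaving R2C3 = 1.
1 is placed in column 4, leaving R2C4 = 4.
4 is placed in row 3, leaving R3C1 = 5.
Row 4 already has 1; hence R4C1 = 4.
4 is placed in row 5; hence R5C1 = 1.
Filled in: 2 1 3 5 4 / 3 2 1 4 5 / 5 4 2 3 1 / 4 3 5 1 2 / 1 5 4 2 3.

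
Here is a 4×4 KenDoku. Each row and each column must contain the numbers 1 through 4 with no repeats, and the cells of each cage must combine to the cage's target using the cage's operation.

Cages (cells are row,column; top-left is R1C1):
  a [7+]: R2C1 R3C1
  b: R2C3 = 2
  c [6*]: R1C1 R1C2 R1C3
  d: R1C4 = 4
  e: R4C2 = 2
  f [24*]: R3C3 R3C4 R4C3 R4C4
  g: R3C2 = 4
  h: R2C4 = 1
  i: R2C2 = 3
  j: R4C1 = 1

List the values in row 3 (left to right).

3 4 1 2

Cage d is a single given cell, which forces R1C4 = 4.
I is a freebie; hence R2C2 = 3.
Cage b is given, leaving R2C3 = 2.
Cage h is a single given cell, so R2C4 = 1.
Cage g is given, leaving R3C2 = 4.
Cage j is given, leaving R4C1 = 1.
E is a freebie; hence R4C2 = 2.
Row 4 now contains 2; hence R4C4 = 3.
The 3 cells of cage c must have product 6; hence R1C1 = 2.
Column 2 already has 2, so R1C2 = 1.
Cage c needs product 6, so R1C3 = 3.
Row 2 already has 3; hence R2C1 = 4.
Row 3 already has 4, so R3C1 = 3.
Cage f has product 24, leaving R3C3 = 1.
Column 4 already has 3, so R3C4 = 2.
Row 4 already has 3, so R4C3 = 4.
Filled in: 2 1 3 4 / 4 3 2 1 / 3 4 1 2 / 1 2 4 3.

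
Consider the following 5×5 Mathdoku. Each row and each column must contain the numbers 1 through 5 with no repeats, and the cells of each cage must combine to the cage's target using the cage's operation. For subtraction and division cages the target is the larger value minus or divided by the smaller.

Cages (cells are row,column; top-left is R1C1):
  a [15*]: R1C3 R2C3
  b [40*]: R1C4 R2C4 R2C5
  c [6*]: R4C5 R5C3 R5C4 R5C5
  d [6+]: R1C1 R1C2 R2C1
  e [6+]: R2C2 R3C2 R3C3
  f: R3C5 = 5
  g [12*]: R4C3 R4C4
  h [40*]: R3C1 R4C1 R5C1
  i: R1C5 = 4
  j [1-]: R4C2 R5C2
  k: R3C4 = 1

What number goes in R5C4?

2

Cage i is given, so R1C5 = 4.
Cage k is given, which forces R3C4 = 1.
Cage f is given, so R3C5 = 5.
Cage c has product 6, leaving R4C5 = 1.
The 3 cells of cage b must have product 40, so R1C4 = 5.
Cage e has sum 6, which forces R2C2 = 1.
Cage b has product 40, leaving R2C4 = 4.
Column 5 now contains 5, leaving R2C5 = 2.
Column 4 now contains 4, leaving R4C4 = 3.
The 4 cells of cage c must have product 6, so R5C3 = 1.
Column 4 now contains 3, which forces R5C4 = 2.
Column 5 now contains 2, leaving R5C5 = 3.
The 3 cells of cage d must have sum 6, which forces R1C1 = 1.
The 3 cells of cage d must have sum 6, so R1C2 = 2.
Row 1 already has 5, so R1C3 = 3.
2 is placed in row 2; hence R2C1 = 3.
The two cells of cage a must have product 15, leaving R2C3 = 5.
Column 2 already has 2, leaving R3C2 = 3.
Column 3 now contains 3, leaving R3C3 = 2.
Row 4 already has 3, so R4C3 = 4.
2 is placed in row 3; hence R3C1 = 4.
Cage h needs product 40; hence R4C1 = 2.
4 is placed in row 4, leaving R4C2 = 5.
Cage h has product 40, leaving R5C1 = 5.
Cage j's pair has difference 1, so R5C2 = 4.
Filled in: 1 2 3 5 4 / 3 1 5 4 2 / 4 3 2 1 5 / 2 5 4 3 1 / 5 4 1 2 3.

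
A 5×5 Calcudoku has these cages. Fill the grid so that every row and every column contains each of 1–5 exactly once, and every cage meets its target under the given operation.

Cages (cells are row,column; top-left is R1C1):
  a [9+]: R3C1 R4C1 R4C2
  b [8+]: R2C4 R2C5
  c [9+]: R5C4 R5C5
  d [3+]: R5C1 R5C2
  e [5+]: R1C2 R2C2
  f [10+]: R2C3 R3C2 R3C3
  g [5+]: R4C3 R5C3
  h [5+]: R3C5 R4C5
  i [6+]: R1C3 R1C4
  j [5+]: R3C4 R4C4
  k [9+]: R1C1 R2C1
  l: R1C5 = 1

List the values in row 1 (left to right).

5 3 4 2 1

L is a freebie, leaving R1C5 = 1.
The only place for 3 in row 1 is R1C2.
The two cells of cage e must have sum 5, which forces R2C2 = 2.
Column 2 already has 2, leaving R5C2 = 1.
1 is placed in row 5; hence R5C1 = 2.
In row 1, 5 can only go at R1C1, so R1C1 = 5.
Column 1 already has 5, so R2C1 = 4.
Cage a has sum 9, leaving R4C2 = 5.
Column 2 already has 5, leaving R3C2 = 4.
The only place for 1 in row 2 is R2C3.
1 is placed in column 3, leaving R3C3 = 5.
1 is placed in column 3, leaving R4C3 = 2.
Row 4 now contains 2, so R4C5 = 3.
Cage g's pair has sum 5; hence R5C3 = 3.
2 is placed in column 3; hence R1C3 = 4.
Cage i's pair has sum 6; hence R1C4 = 2.
Cage b needs two cells with sum 8, which forces R2C4 = 3.
Column 5 now contains 3, which forces R2C5 = 5.
Cage a has sum 9, leaving R3C1 = 3.
The two cells of cage j must have sum 5, which forces R3C4 = 1.
Column 5 now contains 3, which forces R3C5 = 2.
Row 4 already has 3; hence R4C1 = 1.
Row 4 already has 3, which forces R4C4 = 4.
Column 4 already has 4, which forces R5C4 = 5.
Column 5 now contains 5, which forces R5C5 = 4.
Completed grid: 5 3 4 2 1 / 4 2 1 3 5 / 3 4 5 1 2 / 1 5 2 4 3 / 2 1 3 5 4.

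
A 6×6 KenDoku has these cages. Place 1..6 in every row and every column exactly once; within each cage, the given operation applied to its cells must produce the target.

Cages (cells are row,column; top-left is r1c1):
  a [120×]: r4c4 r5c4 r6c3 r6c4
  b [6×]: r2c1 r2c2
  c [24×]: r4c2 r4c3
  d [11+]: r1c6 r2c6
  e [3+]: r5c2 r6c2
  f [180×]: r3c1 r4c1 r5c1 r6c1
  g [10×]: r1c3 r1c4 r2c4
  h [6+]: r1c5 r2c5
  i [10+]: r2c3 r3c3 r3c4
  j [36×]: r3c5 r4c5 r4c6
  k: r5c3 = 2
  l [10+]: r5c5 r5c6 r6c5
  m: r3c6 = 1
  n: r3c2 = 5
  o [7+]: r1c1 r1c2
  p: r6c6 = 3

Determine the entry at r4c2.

Cage n is given; hence r3c2 = 5.
M is a freebie, which forces r3c6 = 1.
Cage k is a single given cell, leaving r5c3 = 2.
Cage p is a single given cell, so r6c6 = 3.
2 is placed in row 5, leaving r5c2 = 1.
Cage e's pair has sum 3, which forces r6c2 = 2.
The 3 cells of cage l must have sum 10, which forces r6c5 = 1.
The only place for 4 in row 2 is r2c5.
4 is placed in column 5, which forces r1c5 = 2.
Cage g needs product 10; hence r2c4 = 2.
Column 4 already has 2, leaving r4c4 = 1.
Cage j needs product 36, which forces r4c6 = 2.
Cage g has product 10, leaving r1c3 = 1.
Column 4 now contains 1, leaving r1c4 = 5.
Row 1 now contains 5; hence r1c6 = 6.
Row 2 now contains 2, leaving r2c1 = 1.
Cage b needs two cells with product 6, so r2c2 = 6.
Column 3 already has 1; hence r2c3 = 3.
Column 6 now contains 6, leaving r2c6 = 5.
The 4 cells of cage f must have product 180, leaving r3c1 = 2.
Column 2 now contains 6; hence r4c2 = 4.
Row 4 already has 4, leaving r4c3 = 6.
6 is placed in row 4, so r4c5 = 3.
Column 5 now contains 3, which forces r5c5 = 5.
Column 6 now contains 6, so r5c6 = 4.
Cage o needs two cells with sum 7, so r1c1 = 4.
4 is placed in column 2, so r1c2 = 3.
Column 3 now contains 6, which forces r3c3 = 4.
The 3 cells of cage i must have sum 10, which forces r3c4 = 3.
Column 5 now contains 3, leaving r3c5 = 6.
Row 4 already has 3; hence r4c1 = 5.
The 4 cells of cage f must have product 180; hence r5c1 = 3.
Row 5 now contains 4, which forces r5c4 = 6.
The 4 cells of cage f must have product 180, leaving r6c1 = 6.
Cage a has product 120, so r6c3 = 5.
The 4 cells of cage a must have product 120, leaving r6c4 = 4.
The full grid is 4 3 1 5 2 6 / 1 6 3 2 4 5 / 2 5 4 3 6 1 / 5 4 6 1 3 2 / 3 1 2 6 5 4 / 6 2 5 4 1 3.

4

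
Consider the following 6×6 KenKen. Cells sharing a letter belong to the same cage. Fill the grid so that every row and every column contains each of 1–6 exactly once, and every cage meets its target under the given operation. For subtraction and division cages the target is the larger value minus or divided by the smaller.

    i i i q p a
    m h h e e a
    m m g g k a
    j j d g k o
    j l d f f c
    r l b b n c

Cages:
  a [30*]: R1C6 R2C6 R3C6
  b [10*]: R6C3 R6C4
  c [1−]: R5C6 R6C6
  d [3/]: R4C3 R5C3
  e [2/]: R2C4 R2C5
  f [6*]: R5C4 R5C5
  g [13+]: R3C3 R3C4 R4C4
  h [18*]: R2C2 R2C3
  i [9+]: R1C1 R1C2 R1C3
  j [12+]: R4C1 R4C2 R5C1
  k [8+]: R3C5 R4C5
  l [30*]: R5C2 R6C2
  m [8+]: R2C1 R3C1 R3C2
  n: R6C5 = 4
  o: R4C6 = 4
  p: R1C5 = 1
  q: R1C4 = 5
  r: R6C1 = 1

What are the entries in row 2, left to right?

Cage q is a single given cell; hence R1C4 = 5.
Cage p is a single given cell; hence R1C5 = 1.
O is a freebie, leaving R4C6 = 4.
Cage r is a single given cell, so R6C1 = 1.
Column 4 already has 5, which forces R6C4 = 2.
Cage n is a single given cell, so R6C5 = 4.
2 is placed in row 6, leaving R6C3 = 5.
Cage l needs two cells with product 30, leaving R5C2 = 5.
Row 5 now contains 5; hence R5C6 = 2.
Row 6 already has 5; hence R6C2 = 6.
6 is placed in row 6; hence R6C6 = 3.
Column 6 now contains 3; hence R1C6 = 6.
6 is placed in column 2; hence R2C2 = 3.
Cage h's pair has product 18, so R2C3 = 6.
Row 2 now contains 6; hence R2C5 = 2.
Cage f's pair has product 6, so R5C4 = 1.
Row 5 already has 2, so R5C5 = 6.
Column 4 now contains 1, leaving R2C4 = 4.
Cage m needs sum 8, which forces R3C2 = 1.
Row 3 already has 1, leaving R3C6 = 5.
Cage j has sum 12, leaving R4C1 = 6.
The 3 cells of cage j must have sum 12, leaving R4C2 = 2.
Cage d needs two cells with quotient 3; hence R4C3 = 1.
Row 4 now contains 6; hence R4C4 = 3.
Row 4 already has 3, which forces R4C5 = 5.
Cage j has sum 12, so R5C1 = 4.
Row 5 now contains 1, so R5C3 = 3.
The 3 cells of cage i must have sum 9, so R1C1 = 3.
2 is placed in column 2, leaving R1C2 = 4.
The 3 cells of cage i must have sum 9; hence R1C3 = 2.
4 is placed in row 2, leaving R2C1 = 5.
Column 6 already has 5; hence R2C6 = 1.
Cage m needs sum 8, which forces R3C1 = 2.
Column 3 now contains 3, leaving R3C3 = 4.
Column 4 already has 3, so R3C4 = 6.
Row 3 already has 5, which forces R3C5 = 3.
The full grid is 3 4 2 5 1 6 / 5 3 6 4 2 1 / 2 1 4 6 3 5 / 6 2 1 3 5 4 / 4 5 3 1 6 2 / 1 6 5 2 4 3.

5 3 6 4 2 1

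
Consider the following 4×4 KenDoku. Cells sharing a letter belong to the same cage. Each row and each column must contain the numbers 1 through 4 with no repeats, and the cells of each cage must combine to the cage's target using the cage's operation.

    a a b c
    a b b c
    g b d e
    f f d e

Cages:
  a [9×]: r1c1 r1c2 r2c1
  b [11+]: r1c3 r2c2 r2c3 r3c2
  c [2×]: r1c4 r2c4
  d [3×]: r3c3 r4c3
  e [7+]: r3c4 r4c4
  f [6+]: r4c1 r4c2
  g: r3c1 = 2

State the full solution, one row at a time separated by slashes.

1 3 4 2 / 3 4 2 1 / 2 1 3 4 / 4 2 1 3

Cage a has product 9; hence r1c1 = 1.
The 3 cells of cage a must have product 9, so r1c2 = 3.
Row 1 already has 1; hence r1c4 = 2.
Cage a has product 9; hence r2c1 = 3.
2 is placed in column 4, leaving r2c4 = 1.
G is a freebie, leaving r3c1 = 2.
Column 1 now contains 2, leaving r4c1 = 4.
Row 4 already has 4, leaving r4c2 = 2.
Row 4 already has 4; hence r4c4 = 3.
2 is placed in row 1, which forces r1c3 = 4.
2 is placed in column 2, so r2c2 = 4.
The 4 cells of cage b must have sum 11, leaving r2c3 = 2.
Cage b needs sum 11, so r3c2 = 1.
The two cells of cage d must have product 3, leaving r3c3 = 3.
3 is placed in column 4; hence r3c4 = 4.
Row 4 already has 3, so r4c3 = 1.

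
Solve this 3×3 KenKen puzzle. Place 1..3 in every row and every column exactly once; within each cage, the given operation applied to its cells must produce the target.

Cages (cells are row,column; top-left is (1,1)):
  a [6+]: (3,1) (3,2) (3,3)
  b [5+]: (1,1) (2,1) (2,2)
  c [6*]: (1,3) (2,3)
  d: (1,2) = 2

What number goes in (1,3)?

3

Cage d is a single given cell, so (1,2) = 2.
Row 1 now contains 2; hence (1,3) = 3.
Column 2 now contains 2, leaving (2,2) = 1.
3 is placed in column 3, which forces (2,3) = 2.
Column 2 now contains 1, which forces (3,2) = 3.
2 is placed in column 3, leaving (3,3) = 1.
Row 1 now contains 2, which forces (1,1) = 1.
1 is placed in row 2, which forces (2,1) = 3.
1 is placed in row 3, so (3,1) = 2.
Completed grid: 1 2 3 / 3 1 2 / 2 3 1.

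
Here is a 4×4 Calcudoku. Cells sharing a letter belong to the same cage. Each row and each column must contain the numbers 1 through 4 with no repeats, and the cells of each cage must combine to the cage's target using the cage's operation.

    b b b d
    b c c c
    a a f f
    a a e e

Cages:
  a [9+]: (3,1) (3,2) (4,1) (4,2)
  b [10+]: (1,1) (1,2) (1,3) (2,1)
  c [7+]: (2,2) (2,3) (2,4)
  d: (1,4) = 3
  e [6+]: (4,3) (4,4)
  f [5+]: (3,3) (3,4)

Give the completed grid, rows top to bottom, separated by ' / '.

D is a freebie, leaving (1,4) = 3.
Cage b needs sum 10, which forces (2,1) = 3.
The only place for 3 in row 4 is (4,2).
The 4 cells of cage a must have sum 9; hence (3,1) = 4.
Cage a needs sum 9, which forces (3,2) = 1.
1 is placed in row 3, which forces (3,3) = 3.
1 is placed in row 3; hence (3,4) = 2.
Cage a needs sum 9, which forces (4,1) = 1.
Column 4 now contains 2; hence (4,4) = 4.
1 is placed in column 1, so (1,1) = 2.
Cage b has sum 10, which forces (1,2) = 4.
Cage b needs sum 10, so (1,3) = 1.
4 is placed in column 2, leaving (2,2) = 2.
2 is placed in row 2; hence (2,3) = 4.
Column 4 already has 4; hence (2,4) = 1.
Row 4 now contains 4; hence (4,3) = 2.

2 4 1 3 / 3 2 4 1 / 4 1 3 2 / 1 3 2 4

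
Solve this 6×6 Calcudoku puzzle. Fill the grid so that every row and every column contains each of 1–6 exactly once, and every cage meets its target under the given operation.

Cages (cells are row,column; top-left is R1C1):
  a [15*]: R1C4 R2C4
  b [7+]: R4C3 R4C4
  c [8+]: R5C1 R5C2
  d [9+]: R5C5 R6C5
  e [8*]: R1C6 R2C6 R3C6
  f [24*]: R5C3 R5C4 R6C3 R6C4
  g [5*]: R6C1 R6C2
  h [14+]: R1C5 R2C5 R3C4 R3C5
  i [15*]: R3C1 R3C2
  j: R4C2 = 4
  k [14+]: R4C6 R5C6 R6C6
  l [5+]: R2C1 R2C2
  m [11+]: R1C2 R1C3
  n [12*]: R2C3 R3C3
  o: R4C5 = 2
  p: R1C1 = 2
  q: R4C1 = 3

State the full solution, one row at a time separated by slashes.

2 6 5 3 1 4 / 4 1 6 5 3 2 / 5 3 2 4 6 1 / 3 4 1 6 2 5 / 6 2 4 1 5 3 / 1 5 3 2 4 6

Cage p is a single given cell, which forces R1C1 = 2.
Cage q is a single given cell; hence R4C1 = 3.
Cage j is given; hence R4C2 = 4.
O is a freebie, which forces R4C5 = 2.
Cage l needs two cells with sum 5, leaving R2C1 = 4.
Cage l needs two cells with sum 5, leaving R2C2 = 1.
Row 2 now contains 1, which forces R2C6 = 2.
Column 1 now contains 3; hence R3C1 = 5.
Cage i needs two cells with product 15; hence R3C2 = 3.
Column 1 already has 5, which forces R5C1 = 6.
3 is placed in column 2; hence R5C2 = 2.
Column 1 already has 5, leaving R6C1 = 1.
Column 2 already has 1, which forces R6C2 = 5.
5 is placed in column 2; hence R1C2 = 6.
Cage m needs two cells with sum 11, leaving R1C3 = 5.
5 is placed in row 1, so R1C4 = 3.
3 is placed in column 4, leaving R2C4 = 5.
The 4 cells of cage h must have sum 14; hence R2C5 = 3.
Column 5 already has 3, so R5C5 = 5.
Row 5 already has 5, which forces R5C6 = 3.
Column 6 now contains 3, so R6C6 = 6.
Row 2 already has 3, so R2C3 = 6.
Cage n needs two cells with product 12, which forces R3C3 = 2.
Column 3 already has 6, leaving R4C3 = 1.
Row 4 already has 1, which forces R4C4 = 6.
Column 6 already has 6, leaving R4C6 = 5.
Column 3 already has 1; hence R5C3 = 4.
Row 5 already has 4; hence R5C4 = 1.
Cage f needs product 24; hence R6C3 = 3.
Cage f needs product 24, so R6C4 = 2.
Row 6 already has 6, leaving R6C5 = 4.
Column 5 already has 4, which forces R1C5 = 1.
Row 1 now contains 1, leaving R1C6 = 4.
Column 4 now contains 1, leaving R3C4 = 4.
Cage h needs sum 14, so R3C5 = 6.
Column 6 now contains 4, leaving R3C6 = 1.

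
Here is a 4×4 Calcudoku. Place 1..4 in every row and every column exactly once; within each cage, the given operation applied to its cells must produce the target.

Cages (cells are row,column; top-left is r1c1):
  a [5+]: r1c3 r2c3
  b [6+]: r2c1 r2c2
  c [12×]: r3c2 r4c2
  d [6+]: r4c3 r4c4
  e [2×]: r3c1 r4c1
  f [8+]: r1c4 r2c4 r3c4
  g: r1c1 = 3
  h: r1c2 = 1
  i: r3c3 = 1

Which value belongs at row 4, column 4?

2

Cage g is given; hence r1c1 = 3.
H is a freebie, leaving r1c2 = 1.
1 is placed in row 1, leaving r1c4 = 4.
Cage i is given, so r3c3 = 1.
Row 3 now contains 1, which forces r3c4 = 3.
Column 4 now contains 4, leaving r4c4 = 2.
Row 1 now contains 4, so r1c3 = 2.
Cage a needs two cells with sum 5, which forces r2c3 = 3.
3 is placed in column 4, leaving r2c4 = 1.
Row 3 now contains 1; hence r3c1 = 2.
Row 3 now contains 3, leaving r3c2 = 4.
Row 4 now contains 2, so r4c1 = 1.
The two cells of cage c must have product 12, so r4c2 = 3.
Row 4 now contains 2; hence r4c3 = 4.
Column 1 now contains 2, which forces r2c1 = 4.
Column 2 already has 4, which forces r2c2 = 2.
The full grid is 3 1 2 4 / 4 2 3 1 / 2 4 1 3 / 1 3 4 2.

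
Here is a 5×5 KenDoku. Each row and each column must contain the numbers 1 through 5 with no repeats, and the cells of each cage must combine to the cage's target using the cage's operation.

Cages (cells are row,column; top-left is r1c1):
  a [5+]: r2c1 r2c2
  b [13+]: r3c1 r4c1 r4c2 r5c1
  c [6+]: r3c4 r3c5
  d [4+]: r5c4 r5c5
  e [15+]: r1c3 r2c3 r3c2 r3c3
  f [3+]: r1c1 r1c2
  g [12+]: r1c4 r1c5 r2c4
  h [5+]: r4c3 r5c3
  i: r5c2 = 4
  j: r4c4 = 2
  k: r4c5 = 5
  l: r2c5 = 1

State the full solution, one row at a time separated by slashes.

Cage l is a single given cell; hence r2c5 = 1.
Cage j is given, leaving r4c4 = 2.
K is a freebie, leaving r4c5 = 5.
I is a freebie, so r5c2 = 4.
Column 5 now contains 1, so r5c5 = 3.
3 is placed in column 5, so r1c5 = 4.
Cage c's pair has sum 6, which forces r3c4 = 4.
The two cells of cage c must have sum 6, which forces r3c5 = 2.
Row 5 already has 3, leaving r5c4 = 1.
Cage b has sum 13, so r4c1 = 4.
The two cells of cage h must have sum 5, which forces r4c3 = 3.
1 is placed in row 5, which forces r5c1 = 5.
1 is placed in row 5, so r5c3 = 2.
2 is placed in column 3; hence r1c3 = 5.
Row 1 now contains 5, so r1c4 = 3.
Cage e has sum 15; hence r2c3 = 4.
Column 4 now contains 3, so r2c4 = 5.
Cage b has sum 13, leaving r3c1 = 3.
Cage e needs sum 15, leaving r3c2 = 5.
Cage e has sum 15, which forces r3c3 = 1.
3 is placed in row 4, leaving r4c2 = 1.
The two cells of cage f must have sum 3, which forces r1c1 = 1.
1 is placed in column 2; hence r1c2 = 2.
Column 1 already has 3, which forces r2c1 = 2.
The two cells of cage a must have sum 5; hence r2c2 = 3.

1 2 5 3 4 / 2 3 4 5 1 / 3 5 1 4 2 / 4 1 3 2 5 / 5 4 2 1 3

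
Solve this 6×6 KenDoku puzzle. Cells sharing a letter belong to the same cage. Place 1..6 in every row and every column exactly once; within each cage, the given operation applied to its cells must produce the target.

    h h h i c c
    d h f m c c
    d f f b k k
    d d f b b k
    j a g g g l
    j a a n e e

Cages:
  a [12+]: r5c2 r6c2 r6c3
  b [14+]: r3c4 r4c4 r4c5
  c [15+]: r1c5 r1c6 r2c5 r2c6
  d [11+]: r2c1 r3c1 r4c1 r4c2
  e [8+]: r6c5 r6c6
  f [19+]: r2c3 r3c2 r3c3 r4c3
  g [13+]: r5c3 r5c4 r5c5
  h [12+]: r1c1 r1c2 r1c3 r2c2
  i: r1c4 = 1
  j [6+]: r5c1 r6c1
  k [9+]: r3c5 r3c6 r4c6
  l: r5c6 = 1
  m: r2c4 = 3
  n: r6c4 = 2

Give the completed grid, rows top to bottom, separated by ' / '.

6 3 2 1 4 5 / 5 1 6 3 2 4 / 3 4 5 6 1 2 / 1 2 4 5 3 6 / 2 5 3 4 6 1 / 4 6 1 2 5 3

I is a freebie, leaving r1c4 = 1.
Cage m is given; hence r2c4 = 3.
Cage l is given, so r5c6 = 1.
Cage n is a single given cell; hence r6c4 = 2.
In column 3, 1 can only go at r6c3, so r6c3 = 1.
Cage j needs two cells with sum 6; hence r5c1 = 2.
Row 6 now contains 1; hence r6c1 = 4.
In row 5, 5 can only go at r5c2, so r5c2 = 5.
5 is placed in column 2, which forces r6c2 = 6.
6 is placed in column 2, which forces r3c2 = 4.
Column 2 needs a 3, and only r1c2 is open for it.
The 4 cells of cage h must have sum 12, which forces r1c3 = 2.
Column 3 needs a 3, and only r5c3 is open for it.
In column 5, 6 can only go at r5c5, so r5c5 = 6.
6 is placed in row 5, so r5c4 = 4.
Cage b has sum 14, so r4c5 = 3.
3 is placed in column 5; hence r6c5 = 5.
Row 6 already has 5, which forces r6c6 = 3.
Column 5 now contains 5, so r1c5 = 4.
Cage c has sum 15; hence r2c6 = 4.
The 4 cells of cage d must have sum 11, leaving r3c1 = 3.
Cage f has sum 19, so r4c3 = 4.
In row 2, 6 can only go at r2c3, so r2c3 = 6.
Column 3 already has 6; hence r3c3 = 5.
5 is placed in row 3, leaving r3c4 = 6.
Row 3 already has 6, leaving r3c6 = 2.
Column 4 now contains 6, leaving r4c4 = 5.
2 is placed in column 6; hence r4c6 = 6.
6 is placed in column 6; hence r1c6 = 5.
The 4 cells of cage d must have sum 11, leaving r2c1 = 5.
Cage c has sum 15, so r2c5 = 2.
2 is placed in row 3; hence r3c5 = 1.
Row 4 already has 6, so r4c1 = 1.
The 4 cells of cage d must have sum 11; hence r4c2 = 2.
Row 1 now contains 5; hence r1c1 = 6.
Row 2 already has 2; hence r2c2 = 1.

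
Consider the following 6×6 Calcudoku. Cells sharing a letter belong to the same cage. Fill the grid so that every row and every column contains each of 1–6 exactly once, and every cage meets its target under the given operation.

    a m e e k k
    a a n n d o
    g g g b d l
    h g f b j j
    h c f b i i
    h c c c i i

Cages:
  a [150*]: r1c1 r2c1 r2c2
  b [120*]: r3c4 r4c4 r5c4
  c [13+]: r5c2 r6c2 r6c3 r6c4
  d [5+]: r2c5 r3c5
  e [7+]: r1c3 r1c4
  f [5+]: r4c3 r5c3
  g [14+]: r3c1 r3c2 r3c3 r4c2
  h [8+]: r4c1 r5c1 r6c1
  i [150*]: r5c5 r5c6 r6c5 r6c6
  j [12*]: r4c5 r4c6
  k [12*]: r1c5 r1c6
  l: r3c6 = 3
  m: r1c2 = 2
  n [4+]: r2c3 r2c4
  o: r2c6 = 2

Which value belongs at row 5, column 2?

Cage a needs product 150, so r1c1 = 5.
M is a freebie; hence r1c2 = 2.
The 3 cells of cage a must have product 150, which forces r2c1 = 6.
Cage a has product 150, so r2c2 = 5.
Cage o is given, which forces r2c6 = 2.
Cage l is a single given cell, which forces r3c6 = 3.
Cage k needs two cells with product 12; hence r1c5 = 3.
The two cells of cage k must have product 12, leaving r1c6 = 4.
Column 5 already has 3, so r4c5 = 2.
Column 6 already has 4, which forces r4c6 = 6.
Row 2 needs a 4, and only r2c5 is open for it.
Column 5 now contains 4, which forces r3c5 = 1.
The 4 cells of cage g must have sum 14; hence r3c1 = 2.
Cage g has sum 14, leaving r3c3 = 5.
The only place for 5 in row 4 is r4c4.
The only place for 2 in row 5 is r5c3.
Cage f needs two cells with sum 5, so r4c3 = 3.
Column 3 now contains 3, so r2c3 = 1.
Cage n's pair has sum 4, which forces r2c4 = 3.
Cage g needs sum 14; hence r3c2 = 6.
Row 3 now contains 6, so r3c4 = 4.
Row 4 now contains 3, leaving r4c2 = 1.
Column 4 now contains 4, so r5c4 = 6.
Row 5 now contains 6, so r5c5 = 5.
5 is placed in row 5; hence r5c6 = 1.
3 is placed in column 4, leaving r6c4 = 2.
Column 5 now contains 5; hence r6c5 = 6.
Column 6 now contains 1; hence r6c6 = 5.
Column 3 already has 1; hence r1c3 = 6.
Column 4 now contains 6; hence r1c4 = 1.
Row 4 now contains 1, which forces r4c1 = 4.
Cage h has sum 8; hence r5c1 = 3.
Cage c needs sum 13; hence r5c2 = 4.
Cage h needs sum 8; hence r6c1 = 1.
The 4 cells of cage c must have sum 13; hence r6c2 = 3.
Row 6 already has 6; hence r6c3 = 4.
Filled in: 5 2 6 1 3 4 / 6 5 1 3 4 2 / 2 6 5 4 1 3 / 4 1 3 5 2 6 / 3 4 2 6 5 1 / 1 3 4 2 6 5.

4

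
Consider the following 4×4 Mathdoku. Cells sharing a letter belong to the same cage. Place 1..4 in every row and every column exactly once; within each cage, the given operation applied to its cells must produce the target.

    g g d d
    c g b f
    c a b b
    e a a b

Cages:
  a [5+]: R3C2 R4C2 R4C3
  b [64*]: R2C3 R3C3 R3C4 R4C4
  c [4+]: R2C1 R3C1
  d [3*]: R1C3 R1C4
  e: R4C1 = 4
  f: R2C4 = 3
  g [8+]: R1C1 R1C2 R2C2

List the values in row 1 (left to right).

Cage f is given, which forces R2C4 = 3.
Cage e is given, leaving R4C1 = 4.
4 is placed in row 4, so R4C4 = 2.
Cage d's pair has product 3; hence R1C3 = 3.
Column 4 already has 3, leaving R1C4 = 1.
3 is placed in row 2; hence R2C1 = 1.
The 4 cells of cage b must have product 64, which forces R2C3 = 4.
Cage c's pair has sum 4; hence R3C1 = 3.
Cage a needs sum 5; hence R3C2 = 1.
The 4 cells of cage b must have product 64, leaving R3C3 = 2.
2 is placed in column 4, which forces R3C4 = 4.
Cage a needs sum 5, which forces R4C2 = 3.
Row 4 now contains 2, so R4C3 = 1.
Row 1 now contains 1, leaving R1C1 = 2.
Row 1 now contains 1; hence R1C2 = 4.
4 is placed in row 2, so R2C2 = 2.
Filled in: 2 4 3 1 / 1 2 4 3 / 3 1 2 4 / 4 3 1 2.

2 4 3 1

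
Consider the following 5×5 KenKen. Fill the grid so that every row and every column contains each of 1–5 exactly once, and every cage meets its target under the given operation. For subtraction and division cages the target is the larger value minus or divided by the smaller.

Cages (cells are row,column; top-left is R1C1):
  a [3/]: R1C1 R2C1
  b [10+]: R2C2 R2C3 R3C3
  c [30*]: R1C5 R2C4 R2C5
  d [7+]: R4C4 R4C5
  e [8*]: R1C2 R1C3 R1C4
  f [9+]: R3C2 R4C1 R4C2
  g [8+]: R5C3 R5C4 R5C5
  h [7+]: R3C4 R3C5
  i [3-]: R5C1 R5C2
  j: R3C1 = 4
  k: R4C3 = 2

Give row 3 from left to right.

J is a freebie; hence R3C1 = 4.
Cage k is a single given cell; hence R4C3 = 2.
Row 1 needs a 5, and only R1C5 is open for it.
The two cells of cage h must have sum 7, leaving R3C4 = 5.
Column 5 now contains 5, leaving R3C5 = 2.
Cage c needs product 30, leaving R2C4 = 2.
Column 5 already has 2, leaving R2C5 = 3.
Column 5 already has 3; hence R4C5 = 4.
4 is placed in column 5, which forces R5C5 = 1.
Cage a's pair has quotient 3; hence R1C1 = 3.
The 3 cells of cage e must have product 8; hence R1C2 = 2.
3 is placed in row 2; hence R2C1 = 1.
The 3 cells of cage b must have sum 10, so R3C3 = 1.
Column 1 already has 1; hence R4C1 = 5.
4 is placed in row 4, leaving R4C4 = 3.
Column 1 now contains 5; hence R5C1 = 2.
Column 2 already has 2, so R5C2 = 5.
Column 4 already has 3, leaving R5C4 = 4.
1 is placed in column 3; hence R1C3 = 4.
Column 4 already has 4, leaving R1C4 = 1.
Column 2 now contains 5, so R2C2 = 4.
Cage b has sum 10, so R2C3 = 5.
1 is placed in row 3, leaving R3C2 = 3.
3 is placed in row 4, so R4C2 = 1.
Row 5 already has 4, leaving R5C3 = 3.
The full grid is 3 2 4 1 5 / 1 4 5 2 3 / 4 3 1 5 2 / 5 1 2 3 4 / 2 5 3 4 1.

4 3 1 5 2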